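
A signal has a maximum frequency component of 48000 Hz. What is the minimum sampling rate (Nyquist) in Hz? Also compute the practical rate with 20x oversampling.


By Nyquist theorem, fs_min = 2 * fmax.
fs_min = 2 * 48000 = 96000 Hz
Practical rate = 20 * fs_min = 20 * 96000 = 1920000 Hz

fs_min = 96000 Hz, fs_practical = 1920000 Hz


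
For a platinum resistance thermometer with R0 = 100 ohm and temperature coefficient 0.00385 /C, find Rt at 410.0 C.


The RTD equation: Rt = R0 * (1 + alpha * T).
Rt = 100 * (1 + 0.00385 * 410.0)
Rt = 100 * (1 + 1.5785)
Rt = 100 * 2.5785
Rt = 257.85 ohm

257.85 ohm


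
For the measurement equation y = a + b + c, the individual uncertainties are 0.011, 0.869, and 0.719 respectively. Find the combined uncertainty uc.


For a sum of independent quantities, uc = sqrt(u1^2 + u2^2 + u3^2).
uc = sqrt(0.011^2 + 0.869^2 + 0.719^2)
uc = sqrt(0.000121 + 0.755161 + 0.516961)
uc = 1.1279

1.1279


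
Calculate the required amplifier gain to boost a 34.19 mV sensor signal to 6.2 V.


Gain = Vout / Vin (converting to same units).
G = 6.2 V / 34.19 mV
G = 6200.0 mV / 34.19 mV
G = 181.34

181.34


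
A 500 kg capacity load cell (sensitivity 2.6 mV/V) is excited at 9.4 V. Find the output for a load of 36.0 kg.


Vout = rated_output * Vex * (load / capacity).
Vout = 2.6 * 9.4 * (36.0 / 500)
Vout = 2.6 * 9.4 * 0.072
Vout = 1.76 mV

1.76 mV


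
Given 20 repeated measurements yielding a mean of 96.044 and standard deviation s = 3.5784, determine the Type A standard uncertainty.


The standard uncertainty for Type A evaluation is u = s / sqrt(n).
u = 3.5784 / sqrt(20)
u = 3.5784 / 4.4721
u = 0.8002

0.8002


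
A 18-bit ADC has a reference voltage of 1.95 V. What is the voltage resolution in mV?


The resolution (LSB) of an ADC is Vref / 2^n.
LSB = 1.95 / 2^18
LSB = 1.95 / 262144
LSB = 7.44e-06 V = 0.00743866 mV

0.00743866 mV


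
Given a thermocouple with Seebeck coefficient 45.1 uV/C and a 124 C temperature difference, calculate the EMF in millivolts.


The thermocouple output V = sensitivity * dT.
V = 45.1 uV/C * 124 C
V = 5592.4 uV
V = 5.592 mV

5.592 mV


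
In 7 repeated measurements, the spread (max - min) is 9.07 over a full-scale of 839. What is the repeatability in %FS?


Repeatability = (spread / full scale) * 100%.
R = (9.07 / 839) * 100
R = 1.081 %FS

1.081 %FS


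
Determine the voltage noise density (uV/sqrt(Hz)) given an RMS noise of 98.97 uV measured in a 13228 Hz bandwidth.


Noise spectral density = Vrms / sqrt(BW).
NSD = 98.97 / sqrt(13228)
NSD = 98.97 / 115.013
NSD = 0.8605 uV/sqrt(Hz)

0.8605 uV/sqrt(Hz)


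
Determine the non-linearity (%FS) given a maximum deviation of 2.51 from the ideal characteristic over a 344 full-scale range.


Linearity error = (max deviation / full scale) * 100%.
Linearity = (2.51 / 344) * 100
Linearity = 0.73 %FS

0.73 %FS


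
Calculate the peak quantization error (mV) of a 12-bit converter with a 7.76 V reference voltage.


The maximum quantization error is +/- LSB/2.
LSB = Vref / 2^n = 7.76 / 4096 = 0.00189453 V
Max error = LSB / 2 = 0.00189453 / 2 = 0.00094727 V
Max error = 0.9473 mV

0.9473 mV


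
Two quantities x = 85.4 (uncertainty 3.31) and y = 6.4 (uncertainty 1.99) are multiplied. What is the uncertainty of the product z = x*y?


For a product z = x*y, the relative uncertainty is:
uz/z = sqrt((ux/x)^2 + (uy/y)^2)
Relative uncertainties: ux/x = 3.31/85.4 = 0.038759
uy/y = 1.99/6.4 = 0.310937
z = 85.4 * 6.4 = 546.6
uz = 546.6 * sqrt(0.038759^2 + 0.310937^2) = 171.261

171.261


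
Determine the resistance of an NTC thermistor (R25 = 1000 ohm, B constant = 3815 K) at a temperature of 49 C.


NTC thermistor equation: Rt = R25 * exp(B * (1/T - 1/T25)).
T in Kelvin: 322.15 K, T25 = 298.15 K
1/T - 1/T25 = 1/322.15 - 1/298.15 = -0.00024987
B * (1/T - 1/T25) = 3815 * -0.00024987 = -0.9533
Rt = 1000 * exp(-0.9533) = 385.5 ohm

385.5 ohm


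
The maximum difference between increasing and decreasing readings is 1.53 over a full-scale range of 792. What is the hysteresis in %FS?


Hysteresis = (max difference / full scale) * 100%.
H = (1.53 / 792) * 100
H = 0.193 %FS

0.193 %FS


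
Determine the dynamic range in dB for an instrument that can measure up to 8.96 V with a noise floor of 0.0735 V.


Dynamic range = 20 * log10(Vmax / Vnoise).
DR = 20 * log10(8.96 / 0.0735)
DR = 20 * log10(121.9)
DR = 41.72 dB

41.72 dB


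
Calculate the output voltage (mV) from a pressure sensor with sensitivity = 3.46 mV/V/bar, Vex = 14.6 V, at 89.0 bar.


Output = sensitivity * Vex * P.
Vout = 3.46 * 14.6 * 89.0
Vout = 50.516 * 89.0
Vout = 4495.92 mV

4495.92 mV


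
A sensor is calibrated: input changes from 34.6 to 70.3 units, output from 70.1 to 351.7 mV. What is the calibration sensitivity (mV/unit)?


Sensitivity = (y2 - y1) / (x2 - x1).
S = (351.7 - 70.1) / (70.3 - 34.6)
S = 281.6 / 35.7
S = 7.888 mV/unit

7.888 mV/unit


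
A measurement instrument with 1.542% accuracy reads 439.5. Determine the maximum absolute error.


Absolute error = (accuracy% / 100) * reading.
Error = (1.542 / 100) * 439.5
Error = 0.01542 * 439.5
Error = 6.7771

6.7771


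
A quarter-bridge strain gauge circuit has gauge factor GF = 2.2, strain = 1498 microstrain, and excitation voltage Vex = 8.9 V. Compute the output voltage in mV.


Quarter bridge output: Vout = (GF * epsilon * Vex) / 4.
Vout = (2.2 * 1498e-6 * 8.9) / 4
Vout = 0.02933084 / 4 V
Vout = 0.00733271 V = 7.3327 mV

7.3327 mV


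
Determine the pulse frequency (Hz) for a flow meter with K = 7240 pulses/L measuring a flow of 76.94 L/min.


Frequency = K * Q / 60 (converting L/min to L/s).
f = 7240 * 76.94 / 60
f = 557045.6 / 60
f = 9284.09 Hz

9284.09 Hz


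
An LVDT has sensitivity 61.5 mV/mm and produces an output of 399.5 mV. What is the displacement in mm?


Displacement = Vout / sensitivity.
d = 399.5 / 61.5
d = 6.496 mm

6.496 mm


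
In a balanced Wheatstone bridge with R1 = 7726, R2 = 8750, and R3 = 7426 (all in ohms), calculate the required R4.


At balance: R1*R4 = R2*R3, so R4 = R2*R3/R1.
R4 = 8750 * 7426 / 7726
R4 = 64977500 / 7726
R4 = 8410.24 ohm

8410.24 ohm


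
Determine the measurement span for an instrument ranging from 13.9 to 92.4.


Span = upper range - lower range.
Span = 92.4 - (13.9)
Span = 78.5

78.5


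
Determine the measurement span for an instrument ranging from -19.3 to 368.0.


Span = upper range - lower range.
Span = 368.0 - (-19.3)
Span = 387.3

387.3


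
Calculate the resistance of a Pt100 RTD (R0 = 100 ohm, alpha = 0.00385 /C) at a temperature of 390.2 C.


The RTD equation: Rt = R0 * (1 + alpha * T).
Rt = 100 * (1 + 0.00385 * 390.2)
Rt = 100 * (1 + 1.50227)
Rt = 100 * 2.50227
Rt = 250.227 ohm

250.227 ohm


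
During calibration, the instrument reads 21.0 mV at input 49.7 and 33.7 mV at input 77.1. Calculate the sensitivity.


Sensitivity = (y2 - y1) / (x2 - x1).
S = (33.7 - 21.0) / (77.1 - 49.7)
S = 12.7 / 27.4
S = 0.4635 mV/unit

0.4635 mV/unit


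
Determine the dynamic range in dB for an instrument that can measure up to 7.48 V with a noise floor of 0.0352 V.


Dynamic range = 20 * log10(Vmax / Vnoise).
DR = 20 * log10(7.48 / 0.0352)
DR = 20 * log10(212.5)
DR = 46.55 dB

46.55 dB


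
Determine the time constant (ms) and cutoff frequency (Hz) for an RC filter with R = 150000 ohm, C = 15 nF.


Time constant: tau = R * C.
tau = 150000 * 1.50e-08 = 0.00225 s
tau = 2.25 ms
Cutoff frequency: fc = 1 / (2*pi*R*C).
fc = 1 / (2*pi*0.00225) = 70.74 Hz

tau = 2.25 ms, fc = 70.74 Hz


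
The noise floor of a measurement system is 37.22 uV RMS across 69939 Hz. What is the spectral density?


Noise spectral density = Vrms / sqrt(BW).
NSD = 37.22 / sqrt(69939)
NSD = 37.22 / 264.4598
NSD = 0.1407 uV/sqrt(Hz)

0.1407 uV/sqrt(Hz)


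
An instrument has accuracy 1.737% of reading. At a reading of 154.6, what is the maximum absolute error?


Absolute error = (accuracy% / 100) * reading.
Error = (1.737 / 100) * 154.6
Error = 0.01737 * 154.6
Error = 2.6854

2.6854


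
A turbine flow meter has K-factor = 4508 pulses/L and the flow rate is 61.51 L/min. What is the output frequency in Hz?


Frequency = K * Q / 60 (converting L/min to L/s).
f = 4508 * 61.51 / 60
f = 277287.08 / 60
f = 4621.45 Hz

4621.45 Hz


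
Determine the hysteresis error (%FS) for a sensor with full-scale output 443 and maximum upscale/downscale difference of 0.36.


Hysteresis = (max difference / full scale) * 100%.
H = (0.36 / 443) * 100
H = 0.081 %FS

0.081 %FS


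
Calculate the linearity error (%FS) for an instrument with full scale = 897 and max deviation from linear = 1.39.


Linearity error = (max deviation / full scale) * 100%.
Linearity = (1.39 / 897) * 100
Linearity = 0.155 %FS

0.155 %FS


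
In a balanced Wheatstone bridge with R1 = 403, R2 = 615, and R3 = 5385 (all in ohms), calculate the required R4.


At balance: R1*R4 = R2*R3, so R4 = R2*R3/R1.
R4 = 615 * 5385 / 403
R4 = 3311775 / 403
R4 = 8217.8 ohm

8217.8 ohm


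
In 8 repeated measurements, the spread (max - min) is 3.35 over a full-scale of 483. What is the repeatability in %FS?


Repeatability = (spread / full scale) * 100%.
R = (3.35 / 483) * 100
R = 0.694 %FS

0.694 %FS


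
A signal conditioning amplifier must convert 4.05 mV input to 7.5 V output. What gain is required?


Gain = Vout / Vin (converting to same units).
G = 7.5 V / 4.05 mV
G = 7500.0 mV / 4.05 mV
G = 1851.85

1851.85


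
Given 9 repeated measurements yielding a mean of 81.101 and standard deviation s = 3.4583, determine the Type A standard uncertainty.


The standard uncertainty for Type A evaluation is u = s / sqrt(n).
u = 3.4583 / sqrt(9)
u = 3.4583 / 3.0
u = 1.1528

1.1528


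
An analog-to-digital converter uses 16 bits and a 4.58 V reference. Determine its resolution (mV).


The resolution (LSB) of an ADC is Vref / 2^n.
LSB = 4.58 / 2^16
LSB = 4.58 / 65536
LSB = 6.989e-05 V = 0.06988525 mV

0.06988525 mV


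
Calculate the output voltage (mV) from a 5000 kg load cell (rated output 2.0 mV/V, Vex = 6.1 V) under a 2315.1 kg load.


Vout = rated_output * Vex * (load / capacity).
Vout = 2.0 * 6.1 * (2315.1 / 5000)
Vout = 2.0 * 6.1 * 0.46302
Vout = 5.649 mV

5.649 mV


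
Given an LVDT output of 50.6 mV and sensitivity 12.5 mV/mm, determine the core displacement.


Displacement = Vout / sensitivity.
d = 50.6 / 12.5
d = 4.048 mm

4.048 mm


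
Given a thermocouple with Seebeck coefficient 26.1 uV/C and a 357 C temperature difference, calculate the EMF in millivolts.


The thermocouple output V = sensitivity * dT.
V = 26.1 uV/C * 357 C
V = 9317.7 uV
V = 9.318 mV

9.318 mV


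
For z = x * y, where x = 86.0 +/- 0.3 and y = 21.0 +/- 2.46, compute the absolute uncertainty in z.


For a product z = x*y, the relative uncertainty is:
uz/z = sqrt((ux/x)^2 + (uy/y)^2)
Relative uncertainties: ux/x = 0.3/86.0 = 0.003488
uy/y = 2.46/21.0 = 0.117143
z = 86.0 * 21.0 = 1806.0
uz = 1806.0 * sqrt(0.003488^2 + 0.117143^2) = 211.654

211.654


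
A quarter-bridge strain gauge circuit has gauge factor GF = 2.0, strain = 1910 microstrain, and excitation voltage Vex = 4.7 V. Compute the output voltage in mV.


Quarter bridge output: Vout = (GF * epsilon * Vex) / 4.
Vout = (2.0 * 1910e-6 * 4.7) / 4
Vout = 0.017954 / 4 V
Vout = 0.0044885 V = 4.4885 mV

4.4885 mV


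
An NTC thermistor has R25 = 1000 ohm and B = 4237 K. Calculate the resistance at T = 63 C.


NTC thermistor equation: Rt = R25 * exp(B * (1/T - 1/T25)).
T in Kelvin: 336.15 K, T25 = 298.15 K
1/T - 1/T25 = 1/336.15 - 1/298.15 = -0.00037915
B * (1/T - 1/T25) = 4237 * -0.00037915 = -1.6065
Rt = 1000 * exp(-1.6065) = 200.6 ohm

200.6 ohm


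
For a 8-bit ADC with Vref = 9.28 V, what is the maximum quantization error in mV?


The maximum quantization error is +/- LSB/2.
LSB = Vref / 2^n = 9.28 / 256 = 0.03625 V
Max error = LSB / 2 = 0.03625 / 2 = 0.018125 V
Max error = 18.125 mV

18.125 mV


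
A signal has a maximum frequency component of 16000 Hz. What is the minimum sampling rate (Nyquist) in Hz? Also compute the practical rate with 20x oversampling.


By Nyquist theorem, fs_min = 2 * fmax.
fs_min = 2 * 16000 = 32000 Hz
Practical rate = 20 * fs_min = 20 * 32000 = 640000 Hz

fs_min = 32000 Hz, fs_practical = 640000 Hz


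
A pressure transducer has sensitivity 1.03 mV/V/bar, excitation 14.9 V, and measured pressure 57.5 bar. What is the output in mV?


Output = sensitivity * Vex * P.
Vout = 1.03 * 14.9 * 57.5
Vout = 15.347 * 57.5
Vout = 882.45 mV

882.45 mV


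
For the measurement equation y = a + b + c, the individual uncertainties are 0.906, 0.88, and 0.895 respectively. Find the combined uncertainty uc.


For a sum of independent quantities, uc = sqrt(u1^2 + u2^2 + u3^2).
uc = sqrt(0.906^2 + 0.88^2 + 0.895^2)
uc = sqrt(0.820836 + 0.7744 + 0.801025)
uc = 1.548

1.548


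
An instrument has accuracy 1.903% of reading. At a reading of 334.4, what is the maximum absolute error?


Absolute error = (accuracy% / 100) * reading.
Error = (1.903 / 100) * 334.4
Error = 0.01903 * 334.4
Error = 6.3636

6.3636


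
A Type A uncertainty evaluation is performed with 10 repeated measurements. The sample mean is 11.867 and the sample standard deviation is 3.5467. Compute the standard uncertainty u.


The standard uncertainty for Type A evaluation is u = s / sqrt(n).
u = 3.5467 / sqrt(10)
u = 3.5467 / 3.1623
u = 1.1216

1.1216


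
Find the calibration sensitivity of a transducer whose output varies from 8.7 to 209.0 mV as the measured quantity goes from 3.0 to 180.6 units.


Sensitivity = (y2 - y1) / (x2 - x1).
S = (209.0 - 8.7) / (180.6 - 3.0)
S = 200.3 / 177.6
S = 1.1278 mV/unit

1.1278 mV/unit


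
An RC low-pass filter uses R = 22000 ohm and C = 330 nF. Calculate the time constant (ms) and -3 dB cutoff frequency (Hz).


Time constant: tau = R * C.
tau = 22000 * 3.30e-07 = 0.00726 s
tau = 7.26 ms
Cutoff frequency: fc = 1 / (2*pi*R*C).
fc = 1 / (2*pi*0.00726) = 21.92 Hz

tau = 7.26 ms, fc = 21.92 Hz


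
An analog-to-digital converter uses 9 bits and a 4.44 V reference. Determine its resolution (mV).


The resolution (LSB) of an ADC is Vref / 2^n.
LSB = 4.44 / 2^9
LSB = 4.44 / 512
LSB = 0.00867188 V = 8.671875 mV

8.671875 mV


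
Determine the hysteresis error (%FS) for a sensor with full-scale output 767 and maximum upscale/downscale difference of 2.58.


Hysteresis = (max difference / full scale) * 100%.
H = (2.58 / 767) * 100
H = 0.336 %FS

0.336 %FS


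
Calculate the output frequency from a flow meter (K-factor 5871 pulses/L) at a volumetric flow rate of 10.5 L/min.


Frequency = K * Q / 60 (converting L/min to L/s).
f = 5871 * 10.5 / 60
f = 61645.5 / 60
f = 1027.42 Hz

1027.42 Hz


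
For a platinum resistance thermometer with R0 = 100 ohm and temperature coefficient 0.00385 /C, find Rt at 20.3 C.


The RTD equation: Rt = R0 * (1 + alpha * T).
Rt = 100 * (1 + 0.00385 * 20.3)
Rt = 100 * (1 + 0.078155)
Rt = 100 * 1.078155
Rt = 107.816 ohm

107.816 ohm


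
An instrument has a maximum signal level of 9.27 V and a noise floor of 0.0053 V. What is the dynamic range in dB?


Dynamic range = 20 * log10(Vmax / Vnoise).
DR = 20 * log10(9.27 / 0.0053)
DR = 20 * log10(1749.06)
DR = 64.86 dB

64.86 dB


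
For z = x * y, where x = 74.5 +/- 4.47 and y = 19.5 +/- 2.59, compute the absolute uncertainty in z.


For a product z = x*y, the relative uncertainty is:
uz/z = sqrt((ux/x)^2 + (uy/y)^2)
Relative uncertainties: ux/x = 4.47/74.5 = 0.06
uy/y = 2.59/19.5 = 0.132821
z = 74.5 * 19.5 = 1452.8
uz = 1452.8 * sqrt(0.06^2 + 0.132821^2) = 211.729

211.729


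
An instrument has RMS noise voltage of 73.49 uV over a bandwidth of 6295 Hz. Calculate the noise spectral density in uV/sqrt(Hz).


Noise spectral density = Vrms / sqrt(BW).
NSD = 73.49 / sqrt(6295)
NSD = 73.49 / 79.341
NSD = 0.9263 uV/sqrt(Hz)

0.9263 uV/sqrt(Hz)


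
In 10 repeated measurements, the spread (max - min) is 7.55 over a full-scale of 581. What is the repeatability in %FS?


Repeatability = (spread / full scale) * 100%.
R = (7.55 / 581) * 100
R = 1.299 %FS

1.299 %FS


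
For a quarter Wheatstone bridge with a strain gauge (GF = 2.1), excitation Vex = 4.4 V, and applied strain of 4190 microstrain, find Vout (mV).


Quarter bridge output: Vout = (GF * epsilon * Vex) / 4.
Vout = (2.1 * 4190e-6 * 4.4) / 4
Vout = 0.0387156 / 4 V
Vout = 0.0096789 V = 9.6789 mV

9.6789 mV


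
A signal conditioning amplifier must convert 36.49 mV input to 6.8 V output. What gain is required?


Gain = Vout / Vin (converting to same units).
G = 6.8 V / 36.49 mV
G = 6800.0 mV / 36.49 mV
G = 186.35

186.35


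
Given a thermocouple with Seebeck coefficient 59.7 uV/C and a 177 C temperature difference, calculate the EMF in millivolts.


The thermocouple output V = sensitivity * dT.
V = 59.7 uV/C * 177 C
V = 10566.9 uV
V = 10.567 mV

10.567 mV


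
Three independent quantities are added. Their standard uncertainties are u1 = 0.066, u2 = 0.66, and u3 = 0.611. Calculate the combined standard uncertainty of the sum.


For a sum of independent quantities, uc = sqrt(u1^2 + u2^2 + u3^2).
uc = sqrt(0.066^2 + 0.66^2 + 0.611^2)
uc = sqrt(0.004356 + 0.4356 + 0.373321)
uc = 0.9018

0.9018


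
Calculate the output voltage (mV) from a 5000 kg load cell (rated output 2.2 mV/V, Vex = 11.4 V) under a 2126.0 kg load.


Vout = rated_output * Vex * (load / capacity).
Vout = 2.2 * 11.4 * (2126.0 / 5000)
Vout = 2.2 * 11.4 * 0.4252
Vout = 10.664 mV

10.664 mV


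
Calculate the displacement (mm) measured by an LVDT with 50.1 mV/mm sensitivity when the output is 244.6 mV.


Displacement = Vout / sensitivity.
d = 244.6 / 50.1
d = 4.882 mm

4.882 mm


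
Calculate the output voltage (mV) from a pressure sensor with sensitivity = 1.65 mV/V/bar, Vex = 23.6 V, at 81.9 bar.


Output = sensitivity * Vex * P.
Vout = 1.65 * 23.6 * 81.9
Vout = 38.94 * 81.9
Vout = 3189.19 mV

3189.19 mV


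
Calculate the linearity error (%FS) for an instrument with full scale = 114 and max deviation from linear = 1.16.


Linearity error = (max deviation / full scale) * 100%.
Linearity = (1.16 / 114) * 100
Linearity = 1.018 %FS

1.018 %FS


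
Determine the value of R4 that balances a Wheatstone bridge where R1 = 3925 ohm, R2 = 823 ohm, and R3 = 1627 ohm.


At balance: R1*R4 = R2*R3, so R4 = R2*R3/R1.
R4 = 823 * 1627 / 3925
R4 = 1339021 / 3925
R4 = 341.15 ohm

341.15 ohm


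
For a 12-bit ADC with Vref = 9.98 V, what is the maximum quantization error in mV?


The maximum quantization error is +/- LSB/2.
LSB = Vref / 2^n = 9.98 / 4096 = 0.00243652 V
Max error = LSB / 2 = 0.00243652 / 2 = 0.00121826 V
Max error = 1.2183 mV

1.2183 mV


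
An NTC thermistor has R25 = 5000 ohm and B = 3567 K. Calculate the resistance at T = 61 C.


NTC thermistor equation: Rt = R25 * exp(B * (1/T - 1/T25)).
T in Kelvin: 334.15 K, T25 = 298.15 K
1/T - 1/T25 = 1/334.15 - 1/298.15 = -0.00036135
B * (1/T - 1/T25) = 3567 * -0.00036135 = -1.2889
Rt = 5000 * exp(-1.2889) = 1377.8 ohm

1377.8 ohm


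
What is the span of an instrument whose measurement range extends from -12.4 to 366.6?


Span = upper range - lower range.
Span = 366.6 - (-12.4)
Span = 379.0

379.0


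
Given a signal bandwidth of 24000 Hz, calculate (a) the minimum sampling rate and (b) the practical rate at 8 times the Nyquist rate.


By Nyquist theorem, fs_min = 2 * fmax.
fs_min = 2 * 24000 = 48000 Hz
Practical rate = 8 * fs_min = 8 * 48000 = 384000 Hz

fs_min = 48000 Hz, fs_practical = 384000 Hz


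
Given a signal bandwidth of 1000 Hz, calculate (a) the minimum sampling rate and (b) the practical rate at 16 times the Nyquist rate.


By Nyquist theorem, fs_min = 2 * fmax.
fs_min = 2 * 1000 = 2000 Hz
Practical rate = 16 * fs_min = 16 * 2000 = 32000 Hz

fs_min = 2000 Hz, fs_practical = 32000 Hz


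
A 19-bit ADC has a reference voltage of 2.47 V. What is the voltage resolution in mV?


The resolution (LSB) of an ADC is Vref / 2^n.
LSB = 2.47 / 2^19
LSB = 2.47 / 524288
LSB = 4.71e-06 V = 0.00471115 mV

0.00471115 mV


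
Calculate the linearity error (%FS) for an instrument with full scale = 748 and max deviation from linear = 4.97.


Linearity error = (max deviation / full scale) * 100%.
Linearity = (4.97 / 748) * 100
Linearity = 0.664 %FS

0.664 %FS


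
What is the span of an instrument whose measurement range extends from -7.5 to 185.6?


Span = upper range - lower range.
Span = 185.6 - (-7.5)
Span = 193.1

193.1


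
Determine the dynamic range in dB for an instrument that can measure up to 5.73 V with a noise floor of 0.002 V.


Dynamic range = 20 * log10(Vmax / Vnoise).
DR = 20 * log10(5.73 / 0.002)
DR = 20 * log10(2865.0)
DR = 69.14 dB

69.14 dB


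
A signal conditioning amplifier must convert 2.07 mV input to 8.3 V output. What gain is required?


Gain = Vout / Vin (converting to same units).
G = 8.3 V / 2.07 mV
G = 8300.0 mV / 2.07 mV
G = 4009.66

4009.66


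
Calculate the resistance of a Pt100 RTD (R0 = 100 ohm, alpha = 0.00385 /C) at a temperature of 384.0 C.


The RTD equation: Rt = R0 * (1 + alpha * T).
Rt = 100 * (1 + 0.00385 * 384.0)
Rt = 100 * (1 + 1.4784)
Rt = 100 * 2.4784
Rt = 247.84 ohm

247.84 ohm


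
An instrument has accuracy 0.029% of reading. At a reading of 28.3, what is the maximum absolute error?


Absolute error = (accuracy% / 100) * reading.
Error = (0.029 / 100) * 28.3
Error = 0.00029 * 28.3
Error = 0.0082

0.0082


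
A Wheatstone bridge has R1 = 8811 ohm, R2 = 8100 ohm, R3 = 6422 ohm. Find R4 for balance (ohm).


At balance: R1*R4 = R2*R3, so R4 = R2*R3/R1.
R4 = 8100 * 6422 / 8811
R4 = 52018200 / 8811
R4 = 5903.78 ohm

5903.78 ohm


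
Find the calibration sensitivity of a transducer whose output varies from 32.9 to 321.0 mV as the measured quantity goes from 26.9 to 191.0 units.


Sensitivity = (y2 - y1) / (x2 - x1).
S = (321.0 - 32.9) / (191.0 - 26.9)
S = 288.1 / 164.1
S = 1.7556 mV/unit

1.7556 mV/unit


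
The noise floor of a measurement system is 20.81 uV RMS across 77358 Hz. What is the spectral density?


Noise spectral density = Vrms / sqrt(BW).
NSD = 20.81 / sqrt(77358)
NSD = 20.81 / 278.1331
NSD = 0.0748 uV/sqrt(Hz)

0.0748 uV/sqrt(Hz)


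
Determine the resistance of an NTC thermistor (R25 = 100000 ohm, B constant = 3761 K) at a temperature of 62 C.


NTC thermistor equation: Rt = R25 * exp(B * (1/T - 1/T25)).
T in Kelvin: 335.15 K, T25 = 298.15 K
1/T - 1/T25 = 1/335.15 - 1/298.15 = -0.00037028
B * (1/T - 1/T25) = 3761 * -0.00037028 = -1.3926
Rt = 100000 * exp(-1.3926) = 24842.5 ohm

24842.5 ohm


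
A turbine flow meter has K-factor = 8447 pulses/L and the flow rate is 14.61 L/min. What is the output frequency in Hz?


Frequency = K * Q / 60 (converting L/min to L/s).
f = 8447 * 14.61 / 60
f = 123410.67 / 60
f = 2056.84 Hz

2056.84 Hz


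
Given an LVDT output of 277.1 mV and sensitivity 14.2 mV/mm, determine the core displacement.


Displacement = Vout / sensitivity.
d = 277.1 / 14.2
d = 19.514 mm

19.514 mm


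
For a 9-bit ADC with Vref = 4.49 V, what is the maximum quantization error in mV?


The maximum quantization error is +/- LSB/2.
LSB = Vref / 2^n = 4.49 / 512 = 0.00876953 V
Max error = LSB / 2 = 0.00876953 / 2 = 0.00438477 V
Max error = 4.3848 mV

4.3848 mV


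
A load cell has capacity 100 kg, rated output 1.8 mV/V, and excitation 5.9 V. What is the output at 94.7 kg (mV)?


Vout = rated_output * Vex * (load / capacity).
Vout = 1.8 * 5.9 * (94.7 / 100)
Vout = 1.8 * 5.9 * 0.947
Vout = 10.057 mV

10.057 mV


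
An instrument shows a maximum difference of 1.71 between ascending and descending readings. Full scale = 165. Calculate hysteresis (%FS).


Hysteresis = (max difference / full scale) * 100%.
H = (1.71 / 165) * 100
H = 1.036 %FS

1.036 %FS


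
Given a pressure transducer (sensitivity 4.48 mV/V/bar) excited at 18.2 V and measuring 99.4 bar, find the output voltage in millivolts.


Output = sensitivity * Vex * P.
Vout = 4.48 * 18.2 * 99.4
Vout = 81.536 * 99.4
Vout = 8104.68 mV

8104.68 mV


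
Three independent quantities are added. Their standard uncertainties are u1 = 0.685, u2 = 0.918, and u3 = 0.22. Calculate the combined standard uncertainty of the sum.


For a sum of independent quantities, uc = sqrt(u1^2 + u2^2 + u3^2).
uc = sqrt(0.685^2 + 0.918^2 + 0.22^2)
uc = sqrt(0.469225 + 0.842724 + 0.0484)
uc = 1.1663

1.1663


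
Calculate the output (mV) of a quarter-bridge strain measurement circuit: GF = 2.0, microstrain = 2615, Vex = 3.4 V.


Quarter bridge output: Vout = (GF * epsilon * Vex) / 4.
Vout = (2.0 * 2615e-6 * 3.4) / 4
Vout = 0.017782 / 4 V
Vout = 0.0044455 V = 4.4455 mV

4.4455 mV


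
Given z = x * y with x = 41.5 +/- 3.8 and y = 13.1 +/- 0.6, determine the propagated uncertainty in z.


For a product z = x*y, the relative uncertainty is:
uz/z = sqrt((ux/x)^2 + (uy/y)^2)
Relative uncertainties: ux/x = 3.8/41.5 = 0.091566
uy/y = 0.6/13.1 = 0.045802
z = 41.5 * 13.1 = 543.6
uz = 543.6 * sqrt(0.091566^2 + 0.045802^2) = 55.66

55.66


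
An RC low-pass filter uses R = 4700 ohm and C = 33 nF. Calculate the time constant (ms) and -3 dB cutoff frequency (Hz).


Time constant: tau = R * C.
tau = 4700 * 3.30e-08 = 0.0001551 s
tau = 0.1551 ms
Cutoff frequency: fc = 1 / (2*pi*R*C).
fc = 1 / (2*pi*0.0001551) = 1026.14 Hz

tau = 0.1551 ms, fc = 1026.14 Hz


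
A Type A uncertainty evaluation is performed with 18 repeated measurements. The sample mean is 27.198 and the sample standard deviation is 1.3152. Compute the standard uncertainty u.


The standard uncertainty for Type A evaluation is u = s / sqrt(n).
u = 1.3152 / sqrt(18)
u = 1.3152 / 4.2426
u = 0.31

0.31


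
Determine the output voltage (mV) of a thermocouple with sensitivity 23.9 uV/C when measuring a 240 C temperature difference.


The thermocouple output V = sensitivity * dT.
V = 23.9 uV/C * 240 C
V = 5736.0 uV
V = 5.736 mV

5.736 mV


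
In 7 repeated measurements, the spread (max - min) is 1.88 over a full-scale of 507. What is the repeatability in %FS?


Repeatability = (spread / full scale) * 100%.
R = (1.88 / 507) * 100
R = 0.371 %FS

0.371 %FS


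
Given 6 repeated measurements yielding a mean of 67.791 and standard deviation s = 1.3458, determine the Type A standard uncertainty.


The standard uncertainty for Type A evaluation is u = s / sqrt(n).
u = 1.3458 / sqrt(6)
u = 1.3458 / 2.4495
u = 0.5494

0.5494


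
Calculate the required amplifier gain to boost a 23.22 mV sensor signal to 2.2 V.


Gain = Vout / Vin (converting to same units).
G = 2.2 V / 23.22 mV
G = 2200.0 mV / 23.22 mV
G = 94.75

94.75


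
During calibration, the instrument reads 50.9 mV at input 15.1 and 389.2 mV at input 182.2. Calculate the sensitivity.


Sensitivity = (y2 - y1) / (x2 - x1).
S = (389.2 - 50.9) / (182.2 - 15.1)
S = 338.3 / 167.1
S = 2.0245 mV/unit

2.0245 mV/unit


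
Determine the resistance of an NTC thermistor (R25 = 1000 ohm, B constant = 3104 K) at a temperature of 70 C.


NTC thermistor equation: Rt = R25 * exp(B * (1/T - 1/T25)).
T in Kelvin: 343.15 K, T25 = 298.15 K
1/T - 1/T25 = 1/343.15 - 1/298.15 = -0.00043984
B * (1/T - 1/T25) = 3104 * -0.00043984 = -1.3653
Rt = 1000 * exp(-1.3653) = 255.3 ohm

255.3 ohm


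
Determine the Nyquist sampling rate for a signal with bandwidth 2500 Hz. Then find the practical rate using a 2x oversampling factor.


By Nyquist theorem, fs_min = 2 * fmax.
fs_min = 2 * 2500 = 5000 Hz
Practical rate = 2 * fs_min = 2 * 5000 = 10000 Hz

fs_min = 5000 Hz, fs_practical = 10000 Hz


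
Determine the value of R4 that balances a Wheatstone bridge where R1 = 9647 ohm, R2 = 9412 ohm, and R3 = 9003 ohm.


At balance: R1*R4 = R2*R3, so R4 = R2*R3/R1.
R4 = 9412 * 9003 / 9647
R4 = 84736236 / 9647
R4 = 8783.69 ohm

8783.69 ohm


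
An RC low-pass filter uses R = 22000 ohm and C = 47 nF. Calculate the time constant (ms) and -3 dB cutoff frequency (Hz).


Time constant: tau = R * C.
tau = 22000 * 4.70e-08 = 0.001034 s
tau = 1.034 ms
Cutoff frequency: fc = 1 / (2*pi*R*C).
fc = 1 / (2*pi*0.001034) = 153.92 Hz

tau = 1.034 ms, fc = 153.92 Hz


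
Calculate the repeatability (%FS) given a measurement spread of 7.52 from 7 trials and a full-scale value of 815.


Repeatability = (spread / full scale) * 100%.
R = (7.52 / 815) * 100
R = 0.923 %FS

0.923 %FS


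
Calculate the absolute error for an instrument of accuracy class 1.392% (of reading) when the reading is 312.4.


Absolute error = (accuracy% / 100) * reading.
Error = (1.392 / 100) * 312.4
Error = 0.01392 * 312.4
Error = 4.3486

4.3486


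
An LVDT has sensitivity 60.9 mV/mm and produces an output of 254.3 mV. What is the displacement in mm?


Displacement = Vout / sensitivity.
d = 254.3 / 60.9
d = 4.176 mm

4.176 mm


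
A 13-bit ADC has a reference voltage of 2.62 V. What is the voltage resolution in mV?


The resolution (LSB) of an ADC is Vref / 2^n.
LSB = 2.62 / 2^13
LSB = 2.62 / 8192
LSB = 0.00031982 V = 0.31982422 mV

0.31982422 mV


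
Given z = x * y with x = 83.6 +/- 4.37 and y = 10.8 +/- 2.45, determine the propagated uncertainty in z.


For a product z = x*y, the relative uncertainty is:
uz/z = sqrt((ux/x)^2 + (uy/y)^2)
Relative uncertainties: ux/x = 4.37/83.6 = 0.052273
uy/y = 2.45/10.8 = 0.226852
z = 83.6 * 10.8 = 902.9
uz = 902.9 * sqrt(0.052273^2 + 0.226852^2) = 210.187

210.187


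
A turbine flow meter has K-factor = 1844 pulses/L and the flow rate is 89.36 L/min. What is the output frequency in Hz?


Frequency = K * Q / 60 (converting L/min to L/s).
f = 1844 * 89.36 / 60
f = 164779.84 / 60
f = 2746.33 Hz

2746.33 Hz


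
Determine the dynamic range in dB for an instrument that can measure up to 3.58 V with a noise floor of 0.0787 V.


Dynamic range = 20 * log10(Vmax / Vnoise).
DR = 20 * log10(3.58 / 0.0787)
DR = 20 * log10(45.49)
DR = 33.16 dB

33.16 dB


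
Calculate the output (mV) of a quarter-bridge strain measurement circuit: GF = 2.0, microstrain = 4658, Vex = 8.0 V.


Quarter bridge output: Vout = (GF * epsilon * Vex) / 4.
Vout = (2.0 * 4658e-6 * 8.0) / 4
Vout = 0.074528 / 4 V
Vout = 0.018632 V = 18.632 mV

18.632 mV


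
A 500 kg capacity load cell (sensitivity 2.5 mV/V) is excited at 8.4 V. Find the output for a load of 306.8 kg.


Vout = rated_output * Vex * (load / capacity).
Vout = 2.5 * 8.4 * (306.8 / 500)
Vout = 2.5 * 8.4 * 0.6136
Vout = 12.886 mV

12.886 mV


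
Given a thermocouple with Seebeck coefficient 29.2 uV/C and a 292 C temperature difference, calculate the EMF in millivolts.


The thermocouple output V = sensitivity * dT.
V = 29.2 uV/C * 292 C
V = 8526.4 uV
V = 8.526 mV

8.526 mV


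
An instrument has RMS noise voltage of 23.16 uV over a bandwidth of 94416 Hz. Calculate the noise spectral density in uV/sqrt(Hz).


Noise spectral density = Vrms / sqrt(BW).
NSD = 23.16 / sqrt(94416)
NSD = 23.16 / 307.2719
NSD = 0.0754 uV/sqrt(Hz)

0.0754 uV/sqrt(Hz)


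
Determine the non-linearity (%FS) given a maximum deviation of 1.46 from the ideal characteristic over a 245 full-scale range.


Linearity error = (max deviation / full scale) * 100%.
Linearity = (1.46 / 245) * 100
Linearity = 0.596 %FS

0.596 %FS


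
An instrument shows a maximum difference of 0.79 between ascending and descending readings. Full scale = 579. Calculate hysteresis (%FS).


Hysteresis = (max difference / full scale) * 100%.
H = (0.79 / 579) * 100
H = 0.136 %FS

0.136 %FS


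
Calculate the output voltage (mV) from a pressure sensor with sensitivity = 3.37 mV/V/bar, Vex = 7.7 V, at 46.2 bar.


Output = sensitivity * Vex * P.
Vout = 3.37 * 7.7 * 46.2
Vout = 25.949 * 46.2
Vout = 1198.84 mV

1198.84 mV


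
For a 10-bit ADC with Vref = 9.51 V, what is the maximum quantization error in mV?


The maximum quantization error is +/- LSB/2.
LSB = Vref / 2^n = 9.51 / 1024 = 0.00928711 V
Max error = LSB / 2 = 0.00928711 / 2 = 0.00464355 V
Max error = 4.6436 mV

4.6436 mV


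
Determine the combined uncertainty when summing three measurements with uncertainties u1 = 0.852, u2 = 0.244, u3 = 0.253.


For a sum of independent quantities, uc = sqrt(u1^2 + u2^2 + u3^2).
uc = sqrt(0.852^2 + 0.244^2 + 0.253^2)
uc = sqrt(0.725904 + 0.059536 + 0.064009)
uc = 0.9217

0.9217


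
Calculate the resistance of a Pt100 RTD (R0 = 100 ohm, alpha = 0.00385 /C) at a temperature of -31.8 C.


The RTD equation: Rt = R0 * (1 + alpha * T).
Rt = 100 * (1 + 0.00385 * -31.8)
Rt = 100 * (1 + -0.12243)
Rt = 100 * 0.87757
Rt = 87.757 ohm

87.757 ohm


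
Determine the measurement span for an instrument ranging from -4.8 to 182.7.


Span = upper range - lower range.
Span = 182.7 - (-4.8)
Span = 187.5

187.5


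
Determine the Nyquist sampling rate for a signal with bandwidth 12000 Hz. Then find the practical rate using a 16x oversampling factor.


By Nyquist theorem, fs_min = 2 * fmax.
fs_min = 2 * 12000 = 24000 Hz
Practical rate = 16 * fs_min = 16 * 24000 = 384000 Hz

fs_min = 24000 Hz, fs_practical = 384000 Hz


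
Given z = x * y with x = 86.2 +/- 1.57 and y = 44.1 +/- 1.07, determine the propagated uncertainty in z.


For a product z = x*y, the relative uncertainty is:
uz/z = sqrt((ux/x)^2 + (uy/y)^2)
Relative uncertainties: ux/x = 1.57/86.2 = 0.018213
uy/y = 1.07/44.1 = 0.024263
z = 86.2 * 44.1 = 3801.4
uz = 3801.4 * sqrt(0.018213^2 + 0.024263^2) = 115.329

115.329


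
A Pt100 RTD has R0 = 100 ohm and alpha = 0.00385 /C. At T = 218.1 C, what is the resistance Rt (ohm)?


The RTD equation: Rt = R0 * (1 + alpha * T).
Rt = 100 * (1 + 0.00385 * 218.1)
Rt = 100 * (1 + 0.839685)
Rt = 100 * 1.839685
Rt = 183.969 ohm

183.969 ohm


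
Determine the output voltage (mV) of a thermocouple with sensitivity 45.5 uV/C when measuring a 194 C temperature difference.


The thermocouple output V = sensitivity * dT.
V = 45.5 uV/C * 194 C
V = 8827.0 uV
V = 8.827 mV

8.827 mV


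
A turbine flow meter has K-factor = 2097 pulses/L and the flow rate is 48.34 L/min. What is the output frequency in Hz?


Frequency = K * Q / 60 (converting L/min to L/s).
f = 2097 * 48.34 / 60
f = 101368.98 / 60
f = 1689.48 Hz

1689.48 Hz


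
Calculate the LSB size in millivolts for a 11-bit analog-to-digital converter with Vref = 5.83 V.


The resolution (LSB) of an ADC is Vref / 2^n.
LSB = 5.83 / 2^11
LSB = 5.83 / 2048
LSB = 0.00284668 V = 2.84667969 mV

2.84667969 mV


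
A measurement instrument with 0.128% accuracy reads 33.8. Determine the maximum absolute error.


Absolute error = (accuracy% / 100) * reading.
Error = (0.128 / 100) * 33.8
Error = 0.00128 * 33.8
Error = 0.0433

0.0433


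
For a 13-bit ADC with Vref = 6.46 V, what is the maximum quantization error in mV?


The maximum quantization error is +/- LSB/2.
LSB = Vref / 2^n = 6.46 / 8192 = 0.00078857 V
Max error = LSB / 2 = 0.00078857 / 2 = 0.00039429 V
Max error = 0.3943 mV

0.3943 mV


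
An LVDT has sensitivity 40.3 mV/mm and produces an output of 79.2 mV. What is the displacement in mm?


Displacement = Vout / sensitivity.
d = 79.2 / 40.3
d = 1.965 mm

1.965 mm


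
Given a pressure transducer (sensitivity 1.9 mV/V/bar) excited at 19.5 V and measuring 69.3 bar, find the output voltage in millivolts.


Output = sensitivity * Vex * P.
Vout = 1.9 * 19.5 * 69.3
Vout = 37.05 * 69.3
Vout = 2567.56 mV

2567.56 mV


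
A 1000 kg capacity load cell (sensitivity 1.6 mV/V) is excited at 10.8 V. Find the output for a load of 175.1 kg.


Vout = rated_output * Vex * (load / capacity).
Vout = 1.6 * 10.8 * (175.1 / 1000)
Vout = 1.6 * 10.8 * 0.1751
Vout = 3.026 mV

3.026 mV


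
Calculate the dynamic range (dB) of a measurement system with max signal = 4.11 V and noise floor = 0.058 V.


Dynamic range = 20 * log10(Vmax / Vnoise).
DR = 20 * log10(4.11 / 0.058)
DR = 20 * log10(70.86)
DR = 37.01 dB

37.01 dB


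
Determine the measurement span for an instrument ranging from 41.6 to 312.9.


Span = upper range - lower range.
Span = 312.9 - (41.6)
Span = 271.3

271.3


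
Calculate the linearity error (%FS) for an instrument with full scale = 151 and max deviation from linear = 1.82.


Linearity error = (max deviation / full scale) * 100%.
Linearity = (1.82 / 151) * 100
Linearity = 1.205 %FS

1.205 %FS


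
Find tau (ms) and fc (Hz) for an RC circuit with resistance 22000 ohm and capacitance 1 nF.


Time constant: tau = R * C.
tau = 22000 * 1.00e-09 = 2.2e-05 s
tau = 0.022 ms
Cutoff frequency: fc = 1 / (2*pi*R*C).
fc = 1 / (2*pi*2.2e-05) = 7234.32 Hz

tau = 0.022 ms, fc = 7234.32 Hz


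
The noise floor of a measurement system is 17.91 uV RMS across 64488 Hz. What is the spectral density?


Noise spectral density = Vrms / sqrt(BW).
NSD = 17.91 / sqrt(64488)
NSD = 17.91 / 253.9449
NSD = 0.0705 uV/sqrt(Hz)

0.0705 uV/sqrt(Hz)


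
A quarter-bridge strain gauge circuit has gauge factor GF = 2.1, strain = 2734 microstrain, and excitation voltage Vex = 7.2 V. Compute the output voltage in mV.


Quarter bridge output: Vout = (GF * epsilon * Vex) / 4.
Vout = (2.1 * 2734e-6 * 7.2) / 4
Vout = 0.04133808 / 4 V
Vout = 0.01033452 V = 10.3345 mV

10.3345 mV


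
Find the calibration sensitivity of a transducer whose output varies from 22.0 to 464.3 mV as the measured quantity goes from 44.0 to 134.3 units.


Sensitivity = (y2 - y1) / (x2 - x1).
S = (464.3 - 22.0) / (134.3 - 44.0)
S = 442.3 / 90.3
S = 4.8981 mV/unit

4.8981 mV/unit


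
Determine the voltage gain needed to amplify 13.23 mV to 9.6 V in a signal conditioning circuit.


Gain = Vout / Vin (converting to same units).
G = 9.6 V / 13.23 mV
G = 9600.0 mV / 13.23 mV
G = 725.62

725.62


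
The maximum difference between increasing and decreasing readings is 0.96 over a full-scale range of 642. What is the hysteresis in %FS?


Hysteresis = (max difference / full scale) * 100%.
H = (0.96 / 642) * 100
H = 0.15 %FS

0.15 %FS


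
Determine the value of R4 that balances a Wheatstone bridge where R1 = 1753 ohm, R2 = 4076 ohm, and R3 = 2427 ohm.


At balance: R1*R4 = R2*R3, so R4 = R2*R3/R1.
R4 = 4076 * 2427 / 1753
R4 = 9892452 / 1753
R4 = 5643.16 ohm

5643.16 ohm


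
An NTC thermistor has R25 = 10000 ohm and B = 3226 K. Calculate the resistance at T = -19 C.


NTC thermistor equation: Rt = R25 * exp(B * (1/T - 1/T25)).
T in Kelvin: 254.15 K, T25 = 298.15 K
1/T - 1/T25 = 1/254.15 - 1/298.15 = 0.00058067
B * (1/T - 1/T25) = 3226 * 0.00058067 = 1.8732
Rt = 10000 * exp(1.8732) = 65093.2 ohm

65093.2 ohm


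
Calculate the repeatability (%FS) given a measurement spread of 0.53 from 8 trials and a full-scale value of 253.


Repeatability = (spread / full scale) * 100%.
R = (0.53 / 253) * 100
R = 0.209 %FS

0.209 %FS


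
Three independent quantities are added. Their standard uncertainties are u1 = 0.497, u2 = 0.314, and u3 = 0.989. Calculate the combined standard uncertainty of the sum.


For a sum of independent quantities, uc = sqrt(u1^2 + u2^2 + u3^2).
uc = sqrt(0.497^2 + 0.314^2 + 0.989^2)
uc = sqrt(0.247009 + 0.098596 + 0.978121)
uc = 1.1505

1.1505


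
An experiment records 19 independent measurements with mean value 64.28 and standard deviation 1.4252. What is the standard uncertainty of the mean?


The standard uncertainty for Type A evaluation is u = s / sqrt(n).
u = 1.4252 / sqrt(19)
u = 1.4252 / 4.3589
u = 0.327

0.327


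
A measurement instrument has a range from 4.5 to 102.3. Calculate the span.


Span = upper range - lower range.
Span = 102.3 - (4.5)
Span = 97.8

97.8


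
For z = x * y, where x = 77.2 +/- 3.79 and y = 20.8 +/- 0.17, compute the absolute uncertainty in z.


For a product z = x*y, the relative uncertainty is:
uz/z = sqrt((ux/x)^2 + (uy/y)^2)
Relative uncertainties: ux/x = 3.79/77.2 = 0.049093
uy/y = 0.17/20.8 = 0.008173
z = 77.2 * 20.8 = 1605.8
uz = 1605.8 * sqrt(0.049093^2 + 0.008173^2) = 79.917

79.917
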